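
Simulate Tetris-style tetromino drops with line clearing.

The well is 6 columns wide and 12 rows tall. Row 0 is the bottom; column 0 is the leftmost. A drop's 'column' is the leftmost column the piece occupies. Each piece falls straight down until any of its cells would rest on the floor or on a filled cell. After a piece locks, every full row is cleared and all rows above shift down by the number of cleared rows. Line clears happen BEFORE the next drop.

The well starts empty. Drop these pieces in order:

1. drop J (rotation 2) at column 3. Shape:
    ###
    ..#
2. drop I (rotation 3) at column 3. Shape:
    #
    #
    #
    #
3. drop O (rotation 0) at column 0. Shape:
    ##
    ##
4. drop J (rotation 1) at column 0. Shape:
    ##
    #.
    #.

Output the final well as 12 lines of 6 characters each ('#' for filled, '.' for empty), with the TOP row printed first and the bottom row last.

Drop 1: J rot2 at col 3 lands with bottom-row=0; cleared 0 line(s) (total 0); column heights now [0 0 0 2 2 2], max=2
Drop 2: I rot3 at col 3 lands with bottom-row=2; cleared 0 line(s) (total 0); column heights now [0 0 0 6 2 2], max=6
Drop 3: O rot0 at col 0 lands with bottom-row=0; cleared 0 line(s) (total 0); column heights now [2 2 0 6 2 2], max=6
Drop 4: J rot1 at col 0 lands with bottom-row=2; cleared 0 line(s) (total 0); column heights now [5 5 0 6 2 2], max=6

Answer: ......
......
......
......
......
......
...#..
##.#..
#..#..
#..#..
##.###
##...#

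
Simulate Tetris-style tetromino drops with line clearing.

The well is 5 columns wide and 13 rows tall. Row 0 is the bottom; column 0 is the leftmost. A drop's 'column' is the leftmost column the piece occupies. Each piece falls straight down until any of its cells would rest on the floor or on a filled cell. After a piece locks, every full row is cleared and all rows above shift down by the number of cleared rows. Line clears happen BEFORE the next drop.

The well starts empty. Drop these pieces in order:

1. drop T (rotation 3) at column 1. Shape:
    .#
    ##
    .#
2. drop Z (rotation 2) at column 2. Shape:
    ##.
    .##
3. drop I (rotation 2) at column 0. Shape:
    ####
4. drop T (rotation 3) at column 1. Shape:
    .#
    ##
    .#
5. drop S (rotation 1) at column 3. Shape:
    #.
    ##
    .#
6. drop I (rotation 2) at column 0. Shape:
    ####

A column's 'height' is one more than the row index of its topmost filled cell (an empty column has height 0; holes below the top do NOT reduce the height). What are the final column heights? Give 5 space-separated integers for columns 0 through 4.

Drop 1: T rot3 at col 1 lands with bottom-row=0; cleared 0 line(s) (total 0); column heights now [0 2 3 0 0], max=3
Drop 2: Z rot2 at col 2 lands with bottom-row=2; cleared 0 line(s) (total 0); column heights now [0 2 4 4 3], max=4
Drop 3: I rot2 at col 0 lands with bottom-row=4; cleared 0 line(s) (total 0); column heights now [5 5 5 5 3], max=5
Drop 4: T rot3 at col 1 lands with bottom-row=5; cleared 0 line(s) (total 0); column heights now [5 7 8 5 3], max=8
Drop 5: S rot1 at col 3 lands with bottom-row=4; cleared 1 line(s) (total 1); column heights now [0 6 7 6 5], max=7
Drop 6: I rot2 at col 0 lands with bottom-row=7; cleared 0 line(s) (total 1); column heights now [8 8 8 8 5], max=8

Answer: 8 8 8 8 5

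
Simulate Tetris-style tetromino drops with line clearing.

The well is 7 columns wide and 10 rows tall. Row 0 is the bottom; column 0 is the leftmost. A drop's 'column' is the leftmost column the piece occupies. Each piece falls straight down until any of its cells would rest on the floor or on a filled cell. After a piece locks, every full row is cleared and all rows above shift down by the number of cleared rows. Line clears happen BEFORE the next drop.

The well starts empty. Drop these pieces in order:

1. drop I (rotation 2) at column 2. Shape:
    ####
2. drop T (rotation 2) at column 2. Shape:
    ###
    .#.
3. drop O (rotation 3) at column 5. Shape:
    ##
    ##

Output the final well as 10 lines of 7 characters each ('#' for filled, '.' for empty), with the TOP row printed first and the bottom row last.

Answer: .......
.......
.......
.......
.......
.......
.......
..#####
...#.##
..####.

Derivation:
Drop 1: I rot2 at col 2 lands with bottom-row=0; cleared 0 line(s) (total 0); column heights now [0 0 1 1 1 1 0], max=1
Drop 2: T rot2 at col 2 lands with bottom-row=1; cleared 0 line(s) (total 0); column heights now [0 0 3 3 3 1 0], max=3
Drop 3: O rot3 at col 5 lands with bottom-row=1; cleared 0 line(s) (total 0); column heights now [0 0 3 3 3 3 3], max=3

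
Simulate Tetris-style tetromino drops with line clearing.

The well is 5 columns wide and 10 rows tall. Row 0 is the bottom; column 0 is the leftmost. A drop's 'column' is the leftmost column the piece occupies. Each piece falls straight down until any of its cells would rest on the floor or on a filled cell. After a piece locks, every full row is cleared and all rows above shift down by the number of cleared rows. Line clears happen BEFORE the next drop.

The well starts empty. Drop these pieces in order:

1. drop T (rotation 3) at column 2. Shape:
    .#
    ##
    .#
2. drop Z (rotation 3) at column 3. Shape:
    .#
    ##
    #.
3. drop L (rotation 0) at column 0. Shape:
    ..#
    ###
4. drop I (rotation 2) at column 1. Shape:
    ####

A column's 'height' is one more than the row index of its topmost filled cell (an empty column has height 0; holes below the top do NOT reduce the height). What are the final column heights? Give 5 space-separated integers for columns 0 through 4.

Answer: 3 7 7 7 7

Derivation:
Drop 1: T rot3 at col 2 lands with bottom-row=0; cleared 0 line(s) (total 0); column heights now [0 0 2 3 0], max=3
Drop 2: Z rot3 at col 3 lands with bottom-row=3; cleared 0 line(s) (total 0); column heights now [0 0 2 5 6], max=6
Drop 3: L rot0 at col 0 lands with bottom-row=2; cleared 0 line(s) (total 0); column heights now [3 3 4 5 6], max=6
Drop 4: I rot2 at col 1 lands with bottom-row=6; cleared 0 line(s) (total 0); column heights now [3 7 7 7 7], max=7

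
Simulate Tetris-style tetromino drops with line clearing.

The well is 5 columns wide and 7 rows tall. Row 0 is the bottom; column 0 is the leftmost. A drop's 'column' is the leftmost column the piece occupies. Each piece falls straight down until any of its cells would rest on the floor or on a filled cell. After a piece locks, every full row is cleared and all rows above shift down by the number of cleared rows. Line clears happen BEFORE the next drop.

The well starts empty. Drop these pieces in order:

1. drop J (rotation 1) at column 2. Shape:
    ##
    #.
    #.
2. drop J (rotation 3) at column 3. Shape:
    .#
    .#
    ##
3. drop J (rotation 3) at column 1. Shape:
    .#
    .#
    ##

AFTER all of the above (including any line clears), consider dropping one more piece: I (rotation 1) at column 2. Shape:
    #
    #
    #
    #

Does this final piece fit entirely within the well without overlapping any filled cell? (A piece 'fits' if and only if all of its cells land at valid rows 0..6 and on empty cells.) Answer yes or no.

Drop 1: J rot1 at col 2 lands with bottom-row=0; cleared 0 line(s) (total 0); column heights now [0 0 3 3 0], max=3
Drop 2: J rot3 at col 3 lands with bottom-row=3; cleared 0 line(s) (total 0); column heights now [0 0 3 4 6], max=6
Drop 3: J rot3 at col 1 lands with bottom-row=3; cleared 0 line(s) (total 0); column heights now [0 4 6 4 6], max=6
Test piece I rot1 at col 2 (width 1): heights before test = [0 4 6 4 6]; fits = False

Answer: no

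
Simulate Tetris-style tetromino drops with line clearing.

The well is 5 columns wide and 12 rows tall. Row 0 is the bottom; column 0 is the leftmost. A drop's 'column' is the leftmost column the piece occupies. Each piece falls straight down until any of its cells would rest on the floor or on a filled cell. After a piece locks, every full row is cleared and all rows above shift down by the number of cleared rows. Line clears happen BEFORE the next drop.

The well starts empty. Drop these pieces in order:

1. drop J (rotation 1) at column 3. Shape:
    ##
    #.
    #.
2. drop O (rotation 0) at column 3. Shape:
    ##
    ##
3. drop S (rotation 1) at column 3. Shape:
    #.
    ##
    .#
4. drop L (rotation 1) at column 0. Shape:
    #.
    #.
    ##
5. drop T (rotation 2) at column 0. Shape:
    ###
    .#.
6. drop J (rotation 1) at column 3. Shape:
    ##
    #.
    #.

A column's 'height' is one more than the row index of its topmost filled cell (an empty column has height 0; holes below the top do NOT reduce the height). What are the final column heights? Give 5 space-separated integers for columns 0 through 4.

Drop 1: J rot1 at col 3 lands with bottom-row=0; cleared 0 line(s) (total 0); column heights now [0 0 0 3 3], max=3
Drop 2: O rot0 at col 3 lands with bottom-row=3; cleared 0 line(s) (total 0); column heights now [0 0 0 5 5], max=5
Drop 3: S rot1 at col 3 lands with bottom-row=5; cleared 0 line(s) (total 0); column heights now [0 0 0 8 7], max=8
Drop 4: L rot1 at col 0 lands with bottom-row=0; cleared 0 line(s) (total 0); column heights now [3 1 0 8 7], max=8
Drop 5: T rot2 at col 0 lands with bottom-row=2; cleared 1 line(s) (total 1); column heights now [3 3 0 7 6], max=7
Drop 6: J rot1 at col 3 lands with bottom-row=7; cleared 0 line(s) (total 1); column heights now [3 3 0 10 10], max=10

Answer: 3 3 0 10 10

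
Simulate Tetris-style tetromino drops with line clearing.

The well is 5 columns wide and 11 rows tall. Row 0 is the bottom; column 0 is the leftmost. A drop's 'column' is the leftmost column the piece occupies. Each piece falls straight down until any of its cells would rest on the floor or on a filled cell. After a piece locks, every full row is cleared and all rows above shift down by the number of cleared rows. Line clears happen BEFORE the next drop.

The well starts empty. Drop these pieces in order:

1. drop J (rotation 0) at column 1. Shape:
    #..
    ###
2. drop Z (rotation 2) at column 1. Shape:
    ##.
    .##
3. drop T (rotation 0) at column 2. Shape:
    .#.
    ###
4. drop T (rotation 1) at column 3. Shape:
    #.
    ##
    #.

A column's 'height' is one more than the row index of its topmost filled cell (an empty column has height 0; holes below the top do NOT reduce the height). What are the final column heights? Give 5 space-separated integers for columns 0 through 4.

Answer: 0 3 4 8 7

Derivation:
Drop 1: J rot0 at col 1 lands with bottom-row=0; cleared 0 line(s) (total 0); column heights now [0 2 1 1 0], max=2
Drop 2: Z rot2 at col 1 lands with bottom-row=1; cleared 0 line(s) (total 0); column heights now [0 3 3 2 0], max=3
Drop 3: T rot0 at col 2 lands with bottom-row=3; cleared 0 line(s) (total 0); column heights now [0 3 4 5 4], max=5
Drop 4: T rot1 at col 3 lands with bottom-row=5; cleared 0 line(s) (total 0); column heights now [0 3 4 8 7], max=8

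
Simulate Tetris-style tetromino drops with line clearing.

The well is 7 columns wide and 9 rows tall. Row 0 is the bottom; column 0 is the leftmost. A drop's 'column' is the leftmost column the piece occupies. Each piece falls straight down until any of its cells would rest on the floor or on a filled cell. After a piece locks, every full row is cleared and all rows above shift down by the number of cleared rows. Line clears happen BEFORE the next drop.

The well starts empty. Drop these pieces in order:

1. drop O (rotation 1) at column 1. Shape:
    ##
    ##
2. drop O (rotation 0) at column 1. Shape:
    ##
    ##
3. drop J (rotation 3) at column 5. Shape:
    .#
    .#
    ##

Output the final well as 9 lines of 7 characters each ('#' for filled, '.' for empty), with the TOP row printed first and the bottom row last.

Drop 1: O rot1 at col 1 lands with bottom-row=0; cleared 0 line(s) (total 0); column heights now [0 2 2 0 0 0 0], max=2
Drop 2: O rot0 at col 1 lands with bottom-row=2; cleared 0 line(s) (total 0); column heights now [0 4 4 0 0 0 0], max=4
Drop 3: J rot3 at col 5 lands with bottom-row=0; cleared 0 line(s) (total 0); column heights now [0 4 4 0 0 1 3], max=4

Answer: .......
.......
.......
.......
.......
.##....
.##...#
.##...#
.##..##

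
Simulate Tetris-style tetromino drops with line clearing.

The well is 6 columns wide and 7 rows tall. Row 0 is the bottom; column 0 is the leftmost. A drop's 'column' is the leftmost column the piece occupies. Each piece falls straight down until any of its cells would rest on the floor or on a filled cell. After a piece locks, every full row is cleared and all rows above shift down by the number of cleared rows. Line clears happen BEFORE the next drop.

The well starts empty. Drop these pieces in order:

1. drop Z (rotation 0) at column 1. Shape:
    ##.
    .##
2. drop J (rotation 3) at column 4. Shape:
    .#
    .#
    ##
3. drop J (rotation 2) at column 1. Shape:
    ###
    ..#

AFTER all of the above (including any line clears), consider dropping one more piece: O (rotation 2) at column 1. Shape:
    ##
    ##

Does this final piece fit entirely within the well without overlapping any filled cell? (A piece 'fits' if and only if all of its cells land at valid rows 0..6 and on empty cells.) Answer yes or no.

Answer: yes

Derivation:
Drop 1: Z rot0 at col 1 lands with bottom-row=0; cleared 0 line(s) (total 0); column heights now [0 2 2 1 0 0], max=2
Drop 2: J rot3 at col 4 lands with bottom-row=0; cleared 0 line(s) (total 0); column heights now [0 2 2 1 1 3], max=3
Drop 3: J rot2 at col 1 lands with bottom-row=1; cleared 0 line(s) (total 0); column heights now [0 3 3 3 1 3], max=3
Test piece O rot2 at col 1 (width 2): heights before test = [0 3 3 3 1 3]; fits = True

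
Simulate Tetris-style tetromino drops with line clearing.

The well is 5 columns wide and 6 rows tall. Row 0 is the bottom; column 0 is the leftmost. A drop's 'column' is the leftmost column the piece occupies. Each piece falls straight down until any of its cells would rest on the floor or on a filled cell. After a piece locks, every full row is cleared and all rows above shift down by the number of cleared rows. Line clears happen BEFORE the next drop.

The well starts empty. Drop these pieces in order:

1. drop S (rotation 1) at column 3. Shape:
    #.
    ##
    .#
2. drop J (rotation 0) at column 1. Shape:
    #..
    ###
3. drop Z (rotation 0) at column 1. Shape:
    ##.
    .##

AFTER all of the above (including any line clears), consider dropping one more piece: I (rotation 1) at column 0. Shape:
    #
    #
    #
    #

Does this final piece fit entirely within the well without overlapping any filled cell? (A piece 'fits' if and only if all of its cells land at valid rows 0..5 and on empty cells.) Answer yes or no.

Drop 1: S rot1 at col 3 lands with bottom-row=0; cleared 0 line(s) (total 0); column heights now [0 0 0 3 2], max=3
Drop 2: J rot0 at col 1 lands with bottom-row=3; cleared 0 line(s) (total 0); column heights now [0 5 4 4 2], max=5
Drop 3: Z rot0 at col 1 lands with bottom-row=4; cleared 0 line(s) (total 0); column heights now [0 6 6 5 2], max=6
Test piece I rot1 at col 0 (width 1): heights before test = [0 6 6 5 2]; fits = True

Answer: yes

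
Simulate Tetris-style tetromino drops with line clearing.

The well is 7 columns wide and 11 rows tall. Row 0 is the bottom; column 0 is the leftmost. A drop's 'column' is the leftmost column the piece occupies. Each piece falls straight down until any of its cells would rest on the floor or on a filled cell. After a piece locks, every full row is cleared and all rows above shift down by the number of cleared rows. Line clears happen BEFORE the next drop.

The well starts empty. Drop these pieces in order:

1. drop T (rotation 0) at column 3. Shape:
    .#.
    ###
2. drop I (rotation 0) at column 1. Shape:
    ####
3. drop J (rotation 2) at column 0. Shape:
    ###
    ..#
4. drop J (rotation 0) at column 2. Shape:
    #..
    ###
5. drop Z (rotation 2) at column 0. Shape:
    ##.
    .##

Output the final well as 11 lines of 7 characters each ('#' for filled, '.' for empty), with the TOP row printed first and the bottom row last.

Answer: .......
.......
##.....
.##....
..#....
..###..
###....
..#....
.####..
....#..
...###.

Derivation:
Drop 1: T rot0 at col 3 lands with bottom-row=0; cleared 0 line(s) (total 0); column heights now [0 0 0 1 2 1 0], max=2
Drop 2: I rot0 at col 1 lands with bottom-row=2; cleared 0 line(s) (total 0); column heights now [0 3 3 3 3 1 0], max=3
Drop 3: J rot2 at col 0 lands with bottom-row=3; cleared 0 line(s) (total 0); column heights now [5 5 5 3 3 1 0], max=5
Drop 4: J rot0 at col 2 lands with bottom-row=5; cleared 0 line(s) (total 0); column heights now [5 5 7 6 6 1 0], max=7
Drop 5: Z rot2 at col 0 lands with bottom-row=7; cleared 0 line(s) (total 0); column heights now [9 9 8 6 6 1 0], max=9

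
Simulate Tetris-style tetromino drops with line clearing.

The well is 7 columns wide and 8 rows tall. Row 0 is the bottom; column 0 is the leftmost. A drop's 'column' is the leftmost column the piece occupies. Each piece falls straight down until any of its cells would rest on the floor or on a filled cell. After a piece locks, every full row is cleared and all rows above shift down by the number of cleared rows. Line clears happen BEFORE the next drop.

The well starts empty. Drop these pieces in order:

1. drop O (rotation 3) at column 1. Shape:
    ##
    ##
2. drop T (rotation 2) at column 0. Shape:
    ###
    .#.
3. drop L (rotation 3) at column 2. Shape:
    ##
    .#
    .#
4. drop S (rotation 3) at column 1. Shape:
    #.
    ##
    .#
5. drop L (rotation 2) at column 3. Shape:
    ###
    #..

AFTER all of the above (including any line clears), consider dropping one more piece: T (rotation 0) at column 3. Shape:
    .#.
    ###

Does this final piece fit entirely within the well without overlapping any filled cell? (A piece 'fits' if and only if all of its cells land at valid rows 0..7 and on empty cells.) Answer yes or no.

Drop 1: O rot3 at col 1 lands with bottom-row=0; cleared 0 line(s) (total 0); column heights now [0 2 2 0 0 0 0], max=2
Drop 2: T rot2 at col 0 lands with bottom-row=2; cleared 0 line(s) (total 0); column heights now [4 4 4 0 0 0 0], max=4
Drop 3: L rot3 at col 2 lands with bottom-row=2; cleared 0 line(s) (total 0); column heights now [4 4 5 5 0 0 0], max=5
Drop 4: S rot3 at col 1 lands with bottom-row=5; cleared 0 line(s) (total 0); column heights now [4 8 7 5 0 0 0], max=8
Drop 5: L rot2 at col 3 lands with bottom-row=5; cleared 0 line(s) (total 0); column heights now [4 8 7 7 7 7 0], max=8
Test piece T rot0 at col 3 (width 3): heights before test = [4 8 7 7 7 7 0]; fits = False

Answer: no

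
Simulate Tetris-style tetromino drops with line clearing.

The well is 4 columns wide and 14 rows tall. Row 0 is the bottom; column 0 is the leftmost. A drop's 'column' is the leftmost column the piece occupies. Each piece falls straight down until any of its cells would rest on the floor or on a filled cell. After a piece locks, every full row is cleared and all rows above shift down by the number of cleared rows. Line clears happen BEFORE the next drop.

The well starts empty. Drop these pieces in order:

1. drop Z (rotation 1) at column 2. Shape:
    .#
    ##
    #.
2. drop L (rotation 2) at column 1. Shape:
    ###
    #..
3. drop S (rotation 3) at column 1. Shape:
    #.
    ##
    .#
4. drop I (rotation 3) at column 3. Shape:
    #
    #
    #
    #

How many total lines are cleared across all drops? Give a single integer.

Drop 1: Z rot1 at col 2 lands with bottom-row=0; cleared 0 line(s) (total 0); column heights now [0 0 2 3], max=3
Drop 2: L rot2 at col 1 lands with bottom-row=2; cleared 0 line(s) (total 0); column heights now [0 4 4 4], max=4
Drop 3: S rot3 at col 1 lands with bottom-row=4; cleared 0 line(s) (total 0); column heights now [0 7 6 4], max=7
Drop 4: I rot3 at col 3 lands with bottom-row=4; cleared 0 line(s) (total 0); column heights now [0 7 6 8], max=8

Answer: 0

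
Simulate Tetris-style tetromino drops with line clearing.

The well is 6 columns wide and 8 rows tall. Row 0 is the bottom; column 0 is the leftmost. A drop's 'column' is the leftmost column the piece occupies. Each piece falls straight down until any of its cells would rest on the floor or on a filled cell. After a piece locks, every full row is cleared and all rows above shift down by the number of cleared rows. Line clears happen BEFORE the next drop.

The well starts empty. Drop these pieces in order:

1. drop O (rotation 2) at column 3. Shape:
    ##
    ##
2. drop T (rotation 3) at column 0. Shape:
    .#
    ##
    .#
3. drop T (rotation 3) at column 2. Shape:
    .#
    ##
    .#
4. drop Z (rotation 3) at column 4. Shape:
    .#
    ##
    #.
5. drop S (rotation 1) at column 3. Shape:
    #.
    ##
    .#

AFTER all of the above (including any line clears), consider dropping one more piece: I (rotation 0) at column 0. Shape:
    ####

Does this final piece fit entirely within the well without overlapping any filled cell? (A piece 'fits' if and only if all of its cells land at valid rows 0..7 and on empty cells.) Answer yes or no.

Answer: yes

Derivation:
Drop 1: O rot2 at col 3 lands with bottom-row=0; cleared 0 line(s) (total 0); column heights now [0 0 0 2 2 0], max=2
Drop 2: T rot3 at col 0 lands with bottom-row=0; cleared 0 line(s) (total 0); column heights now [2 3 0 2 2 0], max=3
Drop 3: T rot3 at col 2 lands with bottom-row=2; cleared 0 line(s) (total 0); column heights now [2 3 4 5 2 0], max=5
Drop 4: Z rot3 at col 4 lands with bottom-row=2; cleared 0 line(s) (total 0); column heights now [2 3 4 5 4 5], max=5
Drop 5: S rot1 at col 3 lands with bottom-row=4; cleared 0 line(s) (total 0); column heights now [2 3 4 7 6 5], max=7
Test piece I rot0 at col 0 (width 4): heights before test = [2 3 4 7 6 5]; fits = True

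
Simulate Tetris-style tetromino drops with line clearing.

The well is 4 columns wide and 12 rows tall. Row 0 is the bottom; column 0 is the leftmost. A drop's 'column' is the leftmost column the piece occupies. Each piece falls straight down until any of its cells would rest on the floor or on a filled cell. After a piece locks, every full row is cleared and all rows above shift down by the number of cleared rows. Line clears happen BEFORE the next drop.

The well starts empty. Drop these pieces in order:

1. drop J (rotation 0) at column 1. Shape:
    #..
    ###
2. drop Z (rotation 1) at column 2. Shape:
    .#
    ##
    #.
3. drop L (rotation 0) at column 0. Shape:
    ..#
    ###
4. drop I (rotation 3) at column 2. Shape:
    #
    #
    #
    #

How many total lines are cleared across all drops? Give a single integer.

Drop 1: J rot0 at col 1 lands with bottom-row=0; cleared 0 line(s) (total 0); column heights now [0 2 1 1], max=2
Drop 2: Z rot1 at col 2 lands with bottom-row=1; cleared 0 line(s) (total 0); column heights now [0 2 3 4], max=4
Drop 3: L rot0 at col 0 lands with bottom-row=3; cleared 1 line(s) (total 1); column heights now [0 2 4 3], max=4
Drop 4: I rot3 at col 2 lands with bottom-row=4; cleared 0 line(s) (total 1); column heights now [0 2 8 3], max=8

Answer: 1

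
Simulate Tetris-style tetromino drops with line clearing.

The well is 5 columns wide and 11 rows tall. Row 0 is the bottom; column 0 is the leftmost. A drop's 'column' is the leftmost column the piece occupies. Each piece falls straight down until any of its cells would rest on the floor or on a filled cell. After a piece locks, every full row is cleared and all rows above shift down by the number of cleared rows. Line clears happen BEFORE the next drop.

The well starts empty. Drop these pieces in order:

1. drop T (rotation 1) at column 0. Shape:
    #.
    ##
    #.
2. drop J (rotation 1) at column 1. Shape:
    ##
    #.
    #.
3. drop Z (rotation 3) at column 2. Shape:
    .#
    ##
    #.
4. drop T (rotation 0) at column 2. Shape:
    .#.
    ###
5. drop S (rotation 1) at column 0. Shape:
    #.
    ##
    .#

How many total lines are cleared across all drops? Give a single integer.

Drop 1: T rot1 at col 0 lands with bottom-row=0; cleared 0 line(s) (total 0); column heights now [3 2 0 0 0], max=3
Drop 2: J rot1 at col 1 lands with bottom-row=2; cleared 0 line(s) (total 0); column heights now [3 5 5 0 0], max=5
Drop 3: Z rot3 at col 2 lands with bottom-row=5; cleared 0 line(s) (total 0); column heights now [3 5 7 8 0], max=8
Drop 4: T rot0 at col 2 lands with bottom-row=8; cleared 0 line(s) (total 0); column heights now [3 5 9 10 9], max=10
Drop 5: S rot1 at col 0 lands with bottom-row=5; cleared 0 line(s) (total 0); column heights now [8 7 9 10 9], max=10

Answer: 0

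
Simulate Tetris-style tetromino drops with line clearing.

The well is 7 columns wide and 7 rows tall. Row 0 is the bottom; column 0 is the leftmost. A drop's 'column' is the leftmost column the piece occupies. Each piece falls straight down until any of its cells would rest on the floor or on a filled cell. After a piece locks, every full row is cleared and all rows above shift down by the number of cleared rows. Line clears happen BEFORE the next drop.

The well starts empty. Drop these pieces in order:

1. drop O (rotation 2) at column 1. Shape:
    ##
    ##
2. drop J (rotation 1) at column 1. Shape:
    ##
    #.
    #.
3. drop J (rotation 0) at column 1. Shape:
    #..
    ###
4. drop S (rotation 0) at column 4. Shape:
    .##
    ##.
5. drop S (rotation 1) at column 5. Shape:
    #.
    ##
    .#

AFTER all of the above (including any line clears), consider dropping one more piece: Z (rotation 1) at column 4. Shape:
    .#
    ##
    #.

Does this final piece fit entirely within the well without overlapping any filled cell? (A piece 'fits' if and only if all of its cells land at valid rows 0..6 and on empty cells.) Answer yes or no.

Drop 1: O rot2 at col 1 lands with bottom-row=0; cleared 0 line(s) (total 0); column heights now [0 2 2 0 0 0 0], max=2
Drop 2: J rot1 at col 1 lands with bottom-row=2; cleared 0 line(s) (total 0); column heights now [0 5 5 0 0 0 0], max=5
Drop 3: J rot0 at col 1 lands with bottom-row=5; cleared 0 line(s) (total 0); column heights now [0 7 6 6 0 0 0], max=7
Drop 4: S rot0 at col 4 lands with bottom-row=0; cleared 0 line(s) (total 0); column heights now [0 7 6 6 1 2 2], max=7
Drop 5: S rot1 at col 5 lands with bottom-row=2; cleared 0 line(s) (total 0); column heights now [0 7 6 6 1 5 4], max=7
Test piece Z rot1 at col 4 (width 2): heights before test = [0 7 6 6 1 5 4]; fits = True

Answer: yes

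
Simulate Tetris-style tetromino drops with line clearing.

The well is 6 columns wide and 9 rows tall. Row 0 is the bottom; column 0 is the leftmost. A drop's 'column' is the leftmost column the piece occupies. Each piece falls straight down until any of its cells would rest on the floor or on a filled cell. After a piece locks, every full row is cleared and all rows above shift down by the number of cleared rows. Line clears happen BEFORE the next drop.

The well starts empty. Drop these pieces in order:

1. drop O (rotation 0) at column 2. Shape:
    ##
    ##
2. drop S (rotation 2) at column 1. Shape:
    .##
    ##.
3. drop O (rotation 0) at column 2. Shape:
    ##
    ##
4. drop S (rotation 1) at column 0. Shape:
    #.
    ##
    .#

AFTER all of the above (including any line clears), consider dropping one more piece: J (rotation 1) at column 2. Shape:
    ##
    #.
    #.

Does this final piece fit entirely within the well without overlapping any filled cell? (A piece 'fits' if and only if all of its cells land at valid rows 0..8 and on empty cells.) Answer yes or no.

Drop 1: O rot0 at col 2 lands with bottom-row=0; cleared 0 line(s) (total 0); column heights now [0 0 2 2 0 0], max=2
Drop 2: S rot2 at col 1 lands with bottom-row=2; cleared 0 line(s) (total 0); column heights now [0 3 4 4 0 0], max=4
Drop 3: O rot0 at col 2 lands with bottom-row=4; cleared 0 line(s) (total 0); column heights now [0 3 6 6 0 0], max=6
Drop 4: S rot1 at col 0 lands with bottom-row=3; cleared 0 line(s) (total 0); column heights now [6 5 6 6 0 0], max=6
Test piece J rot1 at col 2 (width 2): heights before test = [6 5 6 6 0 0]; fits = True

Answer: yes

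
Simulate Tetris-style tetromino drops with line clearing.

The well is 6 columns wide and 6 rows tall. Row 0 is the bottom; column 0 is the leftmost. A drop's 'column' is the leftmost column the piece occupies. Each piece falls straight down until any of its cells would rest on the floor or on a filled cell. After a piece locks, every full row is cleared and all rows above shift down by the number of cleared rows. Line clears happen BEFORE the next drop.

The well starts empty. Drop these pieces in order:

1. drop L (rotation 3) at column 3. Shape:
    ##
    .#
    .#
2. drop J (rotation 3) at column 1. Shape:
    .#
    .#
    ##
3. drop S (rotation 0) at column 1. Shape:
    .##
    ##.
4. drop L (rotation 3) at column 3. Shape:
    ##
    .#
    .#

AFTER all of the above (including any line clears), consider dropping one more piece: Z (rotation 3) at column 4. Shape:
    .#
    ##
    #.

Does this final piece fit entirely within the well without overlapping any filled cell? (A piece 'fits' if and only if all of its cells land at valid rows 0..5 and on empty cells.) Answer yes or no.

Answer: no

Derivation:
Drop 1: L rot3 at col 3 lands with bottom-row=0; cleared 0 line(s) (total 0); column heights now [0 0 0 3 3 0], max=3
Drop 2: J rot3 at col 1 lands with bottom-row=0; cleared 0 line(s) (total 0); column heights now [0 1 3 3 3 0], max=3
Drop 3: S rot0 at col 1 lands with bottom-row=3; cleared 0 line(s) (total 0); column heights now [0 4 5 5 3 0], max=5
Drop 4: L rot3 at col 3 lands with bottom-row=3; cleared 0 line(s) (total 0); column heights now [0 4 5 6 6 0], max=6
Test piece Z rot3 at col 4 (width 2): heights before test = [0 4 5 6 6 0]; fits = False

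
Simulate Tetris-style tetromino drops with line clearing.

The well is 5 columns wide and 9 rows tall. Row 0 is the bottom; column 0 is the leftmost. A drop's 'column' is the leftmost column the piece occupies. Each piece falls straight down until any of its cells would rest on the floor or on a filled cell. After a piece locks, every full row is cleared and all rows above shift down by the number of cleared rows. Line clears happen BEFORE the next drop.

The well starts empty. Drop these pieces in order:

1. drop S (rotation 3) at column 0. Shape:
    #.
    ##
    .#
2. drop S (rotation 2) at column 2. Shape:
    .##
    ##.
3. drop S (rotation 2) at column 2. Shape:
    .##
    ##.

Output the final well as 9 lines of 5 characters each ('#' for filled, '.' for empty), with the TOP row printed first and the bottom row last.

Drop 1: S rot3 at col 0 lands with bottom-row=0; cleared 0 line(s) (total 0); column heights now [3 2 0 0 0], max=3
Drop 2: S rot2 at col 2 lands with bottom-row=0; cleared 0 line(s) (total 0); column heights now [3 2 1 2 2], max=3
Drop 3: S rot2 at col 2 lands with bottom-row=2; cleared 0 line(s) (total 0); column heights now [3 2 3 4 4], max=4

Answer: .....
.....
.....
.....
.....
...##
#.##.
##.##
.###.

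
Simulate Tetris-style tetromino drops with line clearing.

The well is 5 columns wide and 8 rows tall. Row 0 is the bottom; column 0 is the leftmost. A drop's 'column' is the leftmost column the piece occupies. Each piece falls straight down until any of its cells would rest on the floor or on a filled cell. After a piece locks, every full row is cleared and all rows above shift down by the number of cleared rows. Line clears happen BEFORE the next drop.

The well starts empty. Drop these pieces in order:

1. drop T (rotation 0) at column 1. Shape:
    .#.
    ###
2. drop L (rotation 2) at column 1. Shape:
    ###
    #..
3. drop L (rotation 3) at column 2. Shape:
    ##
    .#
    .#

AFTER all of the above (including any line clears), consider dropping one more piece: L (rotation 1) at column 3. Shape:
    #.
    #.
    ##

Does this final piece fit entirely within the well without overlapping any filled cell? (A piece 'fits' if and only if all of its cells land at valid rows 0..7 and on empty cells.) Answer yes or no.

Answer: no

Derivation:
Drop 1: T rot0 at col 1 lands with bottom-row=0; cleared 0 line(s) (total 0); column heights now [0 1 2 1 0], max=2
Drop 2: L rot2 at col 1 lands with bottom-row=1; cleared 0 line(s) (total 0); column heights now [0 3 3 3 0], max=3
Drop 3: L rot3 at col 2 lands with bottom-row=3; cleared 0 line(s) (total 0); column heights now [0 3 6 6 0], max=6
Test piece L rot1 at col 3 (width 2): heights before test = [0 3 6 6 0]; fits = False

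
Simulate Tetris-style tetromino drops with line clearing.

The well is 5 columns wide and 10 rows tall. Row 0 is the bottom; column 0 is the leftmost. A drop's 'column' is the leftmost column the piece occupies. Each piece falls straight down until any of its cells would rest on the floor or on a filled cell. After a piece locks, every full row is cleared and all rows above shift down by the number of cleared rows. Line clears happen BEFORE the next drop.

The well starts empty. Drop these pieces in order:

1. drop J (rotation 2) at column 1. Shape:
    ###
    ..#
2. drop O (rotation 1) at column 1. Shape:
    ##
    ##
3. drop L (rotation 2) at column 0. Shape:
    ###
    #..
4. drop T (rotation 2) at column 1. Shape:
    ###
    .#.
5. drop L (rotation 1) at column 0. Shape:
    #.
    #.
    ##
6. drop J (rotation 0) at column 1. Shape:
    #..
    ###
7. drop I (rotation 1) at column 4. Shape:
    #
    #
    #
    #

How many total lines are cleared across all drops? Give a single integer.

Answer: 0

Derivation:
Drop 1: J rot2 at col 1 lands with bottom-row=0; cleared 0 line(s) (total 0); column heights now [0 2 2 2 0], max=2
Drop 2: O rot1 at col 1 lands with bottom-row=2; cleared 0 line(s) (total 0); column heights now [0 4 4 2 0], max=4
Drop 3: L rot2 at col 0 lands with bottom-row=3; cleared 0 line(s) (total 0); column heights now [5 5 5 2 0], max=5
Drop 4: T rot2 at col 1 lands with bottom-row=5; cleared 0 line(s) (total 0); column heights now [5 7 7 7 0], max=7
Drop 5: L rot1 at col 0 lands with bottom-row=7; cleared 0 line(s) (total 0); column heights now [10 8 7 7 0], max=10
Drop 6: J rot0 at col 1 lands with bottom-row=8; cleared 0 line(s) (total 0); column heights now [10 10 9 9 0], max=10
Drop 7: I rot1 at col 4 lands with bottom-row=0; cleared 0 line(s) (total 0); column heights now [10 10 9 9 4], max=10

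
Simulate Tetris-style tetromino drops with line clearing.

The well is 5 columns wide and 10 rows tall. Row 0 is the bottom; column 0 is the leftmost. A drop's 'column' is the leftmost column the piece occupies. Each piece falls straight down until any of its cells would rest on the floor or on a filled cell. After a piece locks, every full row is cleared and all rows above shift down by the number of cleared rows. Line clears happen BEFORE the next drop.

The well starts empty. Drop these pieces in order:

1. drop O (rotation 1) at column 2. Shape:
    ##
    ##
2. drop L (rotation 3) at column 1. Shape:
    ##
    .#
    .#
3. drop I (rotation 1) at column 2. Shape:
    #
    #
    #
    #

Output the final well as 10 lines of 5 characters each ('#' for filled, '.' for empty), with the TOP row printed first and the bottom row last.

Drop 1: O rot1 at col 2 lands with bottom-row=0; cleared 0 line(s) (total 0); column heights now [0 0 2 2 0], max=2
Drop 2: L rot3 at col 1 lands with bottom-row=2; cleared 0 line(s) (total 0); column heights now [0 5 5 2 0], max=5
Drop 3: I rot1 at col 2 lands with bottom-row=5; cleared 0 line(s) (total 0); column heights now [0 5 9 2 0], max=9

Answer: .....
..#..
..#..
..#..
..#..
.##..
..#..
..#..
..##.
..##.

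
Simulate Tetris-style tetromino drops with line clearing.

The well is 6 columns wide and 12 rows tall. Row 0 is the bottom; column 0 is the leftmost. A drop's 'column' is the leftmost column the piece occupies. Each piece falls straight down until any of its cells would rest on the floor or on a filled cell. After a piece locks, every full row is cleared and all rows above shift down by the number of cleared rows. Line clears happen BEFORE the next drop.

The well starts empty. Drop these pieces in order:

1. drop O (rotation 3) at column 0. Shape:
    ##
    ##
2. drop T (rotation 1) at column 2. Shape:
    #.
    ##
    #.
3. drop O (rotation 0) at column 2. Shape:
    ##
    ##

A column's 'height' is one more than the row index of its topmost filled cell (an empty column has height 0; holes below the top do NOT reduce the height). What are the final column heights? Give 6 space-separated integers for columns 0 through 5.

Answer: 2 2 5 5 0 0

Derivation:
Drop 1: O rot3 at col 0 lands with bottom-row=0; cleared 0 line(s) (total 0); column heights now [2 2 0 0 0 0], max=2
Drop 2: T rot1 at col 2 lands with bottom-row=0; cleared 0 line(s) (total 0); column heights now [2 2 3 2 0 0], max=3
Drop 3: O rot0 at col 2 lands with bottom-row=3; cleared 0 line(s) (total 0); column heights now [2 2 5 5 0 0], max=5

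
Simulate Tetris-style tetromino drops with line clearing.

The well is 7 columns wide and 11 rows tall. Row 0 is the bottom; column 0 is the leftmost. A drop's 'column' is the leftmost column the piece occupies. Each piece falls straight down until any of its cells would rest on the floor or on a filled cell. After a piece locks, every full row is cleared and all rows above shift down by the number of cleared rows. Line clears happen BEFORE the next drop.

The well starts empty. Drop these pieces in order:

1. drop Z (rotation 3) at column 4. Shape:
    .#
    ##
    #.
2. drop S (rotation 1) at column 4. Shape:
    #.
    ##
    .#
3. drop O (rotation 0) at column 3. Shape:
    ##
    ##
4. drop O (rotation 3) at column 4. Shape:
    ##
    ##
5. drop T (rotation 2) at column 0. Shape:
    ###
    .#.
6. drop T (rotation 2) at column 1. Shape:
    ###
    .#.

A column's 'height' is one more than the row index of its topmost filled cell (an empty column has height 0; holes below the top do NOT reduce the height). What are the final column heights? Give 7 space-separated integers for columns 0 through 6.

Answer: 2 9 9 9 10 10 0

Derivation:
Drop 1: Z rot3 at col 4 lands with bottom-row=0; cleared 0 line(s) (total 0); column heights now [0 0 0 0 2 3 0], max=3
Drop 2: S rot1 at col 4 lands with bottom-row=3; cleared 0 line(s) (total 0); column heights now [0 0 0 0 6 5 0], max=6
Drop 3: O rot0 at col 3 lands with bottom-row=6; cleared 0 line(s) (total 0); column heights now [0 0 0 8 8 5 0], max=8
Drop 4: O rot3 at col 4 lands with bottom-row=8; cleared 0 line(s) (total 0); column heights now [0 0 0 8 10 10 0], max=10
Drop 5: T rot2 at col 0 lands with bottom-row=0; cleared 0 line(s) (total 0); column heights now [2 2 2 8 10 10 0], max=10
Drop 6: T rot2 at col 1 lands with bottom-row=7; cleared 0 line(s) (total 0); column heights now [2 9 9 9 10 10 0], max=10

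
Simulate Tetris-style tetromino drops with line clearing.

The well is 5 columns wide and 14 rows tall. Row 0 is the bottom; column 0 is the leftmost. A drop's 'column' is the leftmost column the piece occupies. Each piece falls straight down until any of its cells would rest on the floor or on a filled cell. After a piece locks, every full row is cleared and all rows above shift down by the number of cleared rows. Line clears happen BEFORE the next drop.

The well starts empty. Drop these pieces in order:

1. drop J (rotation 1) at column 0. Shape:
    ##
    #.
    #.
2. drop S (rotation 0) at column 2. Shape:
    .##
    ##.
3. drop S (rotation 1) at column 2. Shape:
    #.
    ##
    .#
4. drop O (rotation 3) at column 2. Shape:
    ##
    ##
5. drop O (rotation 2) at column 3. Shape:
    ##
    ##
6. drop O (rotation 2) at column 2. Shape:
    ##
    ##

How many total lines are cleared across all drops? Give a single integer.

Drop 1: J rot1 at col 0 lands with bottom-row=0; cleared 0 line(s) (total 0); column heights now [3 3 0 0 0], max=3
Drop 2: S rot0 at col 2 lands with bottom-row=0; cleared 0 line(s) (total 0); column heights now [3 3 1 2 2], max=3
Drop 3: S rot1 at col 2 lands with bottom-row=2; cleared 0 line(s) (total 0); column heights now [3 3 5 4 2], max=5
Drop 4: O rot3 at col 2 lands with bottom-row=5; cleared 0 line(s) (total 0); column heights now [3 3 7 7 2], max=7
Drop 5: O rot2 at col 3 lands with bottom-row=7; cleared 0 line(s) (total 0); column heights now [3 3 7 9 9], max=9
Drop 6: O rot2 at col 2 lands with bottom-row=9; cleared 0 line(s) (total 0); column heights now [3 3 11 11 9], max=11

Answer: 0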